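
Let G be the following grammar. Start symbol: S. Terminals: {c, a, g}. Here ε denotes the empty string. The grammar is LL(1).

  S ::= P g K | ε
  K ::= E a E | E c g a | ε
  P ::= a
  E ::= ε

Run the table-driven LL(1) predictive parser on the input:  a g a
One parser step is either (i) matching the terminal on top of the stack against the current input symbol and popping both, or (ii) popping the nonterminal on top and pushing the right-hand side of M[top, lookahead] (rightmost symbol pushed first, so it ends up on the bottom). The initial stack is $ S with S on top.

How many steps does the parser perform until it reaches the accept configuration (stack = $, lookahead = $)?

     Stack    Input    Action
  1  $ S      a g a $  expand S ::= P g K
  2  $ K g P  a g a $  expand P ::= a
  3  $ K g a  a g a $  match a
  4  $ K g    g a $    match g
  5  $ K      a $      expand K ::= E a E
  6  $ E a E  a $      expand E ::= ε
  7  $ E a    a $      match a
  8  $ E      $        expand E ::= ε
Accept reached after 8 steps.

8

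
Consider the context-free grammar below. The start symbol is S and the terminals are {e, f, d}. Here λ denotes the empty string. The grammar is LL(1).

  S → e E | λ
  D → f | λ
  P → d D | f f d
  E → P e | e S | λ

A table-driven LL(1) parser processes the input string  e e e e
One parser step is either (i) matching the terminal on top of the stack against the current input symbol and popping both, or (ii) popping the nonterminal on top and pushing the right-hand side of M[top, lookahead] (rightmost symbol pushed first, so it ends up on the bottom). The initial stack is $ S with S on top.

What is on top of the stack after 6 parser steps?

     Stack  Input      Action
  1  $ S    e e e e $  expand S → e E
  2  $ E e  e e e e $  match e
  3  $ E    e e e $    expand E → e S
  4  $ S e  e e e $    match e
  5  $ S    e e $      expand S → e E
  6  $ E e  e e $      match e
Stack after step 6: $ E (top = E).

E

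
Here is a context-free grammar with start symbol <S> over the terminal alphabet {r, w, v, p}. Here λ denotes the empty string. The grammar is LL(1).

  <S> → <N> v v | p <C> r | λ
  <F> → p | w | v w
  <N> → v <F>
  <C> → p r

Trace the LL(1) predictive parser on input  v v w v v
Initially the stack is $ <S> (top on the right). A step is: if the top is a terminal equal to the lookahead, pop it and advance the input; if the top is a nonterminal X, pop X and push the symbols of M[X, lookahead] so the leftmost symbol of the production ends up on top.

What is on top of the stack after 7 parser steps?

     Stack        Input        Action
  1  $ <S>        v v w v v $  expand <S> → <N> v v
  2  $ v v <N>    v v w v v $  expand <N> → v <F>
  3  $ v v <F> v  v v w v v $  match v
  4  $ v v <F>    v w v v $    expand <F> → v w
  5  $ v v w v    v w v v $    match v
  6  $ v v w      w v v $      match w
  7  $ v v        v v $        match v
Stack after step 7: $ v (top = v).

v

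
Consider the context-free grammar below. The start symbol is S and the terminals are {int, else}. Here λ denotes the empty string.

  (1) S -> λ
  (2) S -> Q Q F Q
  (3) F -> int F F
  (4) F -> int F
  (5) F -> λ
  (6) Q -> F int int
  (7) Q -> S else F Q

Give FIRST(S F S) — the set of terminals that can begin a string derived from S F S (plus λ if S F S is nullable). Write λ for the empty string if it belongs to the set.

FIRST(F): from F->int F F we get {int}; from F->int F we get {int}; from F->λ we get {λ}. So FIRST(F) = {λ, int}.
FIRST(S): from S->λ we get {λ}; from S->Q Q F Q we get {else, int}. So FIRST(S) = {λ, else, int}.
FIRST(Q): from Q->F int int we get {int}; from Q->S else F Q we get {else, int}. So FIRST(Q) = {else, int}.
FIRST(S F S): take FIRST of each symbol in turn, carrying on past any symbol whose FIRST contains λ; result {λ, else, int}.

{λ, else, int}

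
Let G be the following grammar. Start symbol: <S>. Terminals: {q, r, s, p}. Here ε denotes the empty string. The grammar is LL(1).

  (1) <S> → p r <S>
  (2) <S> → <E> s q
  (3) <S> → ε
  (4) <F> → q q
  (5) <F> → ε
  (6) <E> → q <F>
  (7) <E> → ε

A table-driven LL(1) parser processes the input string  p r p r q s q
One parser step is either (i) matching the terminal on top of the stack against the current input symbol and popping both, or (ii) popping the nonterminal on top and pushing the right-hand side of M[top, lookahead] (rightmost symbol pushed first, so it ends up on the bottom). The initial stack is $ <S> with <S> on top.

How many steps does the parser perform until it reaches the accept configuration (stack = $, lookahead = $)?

12

      Stack        Input            Action
   1  $ <S>        p r p r q s q $  expand <S> → p r <S>
   2  $ <S> r p    p r p r q s q $  match p
   3  $ <S> r      r p r q s q $    match r
   4  $ <S>        p r q s q $      expand <S> → p r <S>
   5  $ <S> r p    p r q s q $      match p
   6  $ <S> r      r q s q $        match r
   7  $ <S>        q s q $          expand <S> → <E> s q
   8  $ q s <E>    q s q $          expand <E> → q <F>
   9  $ q s <F> q  q s q $          match q
  10  $ q s <F>    s q $            expand <F> → ε
  11  $ q s        s q $            match s
  12  $ q          q $              match q
Accept reached after 12 steps.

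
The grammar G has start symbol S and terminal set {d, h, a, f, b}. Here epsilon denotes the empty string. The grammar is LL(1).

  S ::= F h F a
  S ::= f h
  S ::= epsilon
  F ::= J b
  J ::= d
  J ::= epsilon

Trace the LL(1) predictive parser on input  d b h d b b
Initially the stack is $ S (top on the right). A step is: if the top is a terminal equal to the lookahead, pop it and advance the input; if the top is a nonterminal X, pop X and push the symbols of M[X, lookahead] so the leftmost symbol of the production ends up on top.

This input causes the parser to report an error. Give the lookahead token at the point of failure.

b

step 1: stack=$ S  input=d b h d b b $  — expand S ::= F h F a
step 2: stack=$ a F h F  input=d b h d b b $  — expand F ::= J b
step 3: stack=$ a F h b J  input=d b h d b b $  — expand J ::= d
step 4: stack=$ a F h b d  input=d b h d b b $  — match d
step 5: stack=$ a F h b  input=b h d b b $  — match b
step 6: stack=$ a F h  input=h d b b $  — match h
step 7: stack=$ a F  input=d b b $  — expand F ::= J b
step 8: stack=$ a b J  input=d b b $  — expand J ::= d
step 9: stack=$ a b d  input=d b b $  — match d
step 10: stack=$ a b  input=b b $  — match b
step 11: stack=$ a  input=b $  — error: top is terminal a but lookahead is b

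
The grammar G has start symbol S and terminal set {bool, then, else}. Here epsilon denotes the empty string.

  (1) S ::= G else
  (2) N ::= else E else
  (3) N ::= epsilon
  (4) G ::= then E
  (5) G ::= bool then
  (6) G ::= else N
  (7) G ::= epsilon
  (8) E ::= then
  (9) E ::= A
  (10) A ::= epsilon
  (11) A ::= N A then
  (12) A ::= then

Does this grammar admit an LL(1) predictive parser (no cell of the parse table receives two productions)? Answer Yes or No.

FIRST(S) = {bool, else, then}
FIRST(N) = {epsilon, else}
FIRST(G) = {epsilon, bool, else, then}
FIRST(E) = {epsilon, else, then}
FIRST(A) = {epsilon, else, then}
FOLLOW(S) = {$}
FOLLOW(N) = {else, then}
FOLLOW(G) = {else}
FOLLOW(E) = {else}
FOLLOW(A) = {else, then}
Cell M[A, else] receives both A ::= epsilon and A ::= N A then — the grammar is not LL(1).

No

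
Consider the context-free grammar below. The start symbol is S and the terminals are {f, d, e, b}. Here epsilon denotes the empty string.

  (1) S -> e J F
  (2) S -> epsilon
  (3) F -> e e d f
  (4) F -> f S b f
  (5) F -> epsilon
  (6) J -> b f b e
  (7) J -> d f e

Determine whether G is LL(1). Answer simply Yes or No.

Yes

FIRST(S) = {epsilon, e}
FIRST(F) = {epsilon, e, f}
FIRST(J) = {b, d}
FOLLOW(S) = {$, b}
FOLLOW(F) = {$, b}
FOLLOW(J) = {$, b, e, f}
Each cell of M receives at most one production.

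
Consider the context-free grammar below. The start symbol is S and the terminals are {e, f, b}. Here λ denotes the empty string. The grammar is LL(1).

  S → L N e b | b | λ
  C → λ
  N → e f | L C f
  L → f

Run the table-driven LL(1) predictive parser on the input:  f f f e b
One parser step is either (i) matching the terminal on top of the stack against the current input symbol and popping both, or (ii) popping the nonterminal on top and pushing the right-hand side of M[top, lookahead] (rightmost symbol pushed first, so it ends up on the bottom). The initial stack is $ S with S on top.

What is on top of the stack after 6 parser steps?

step 1: stack=$ S  input=f f f e b $  — expand S → L N e b
step 2: stack=$ b e N L  input=f f f e b $  — expand L → f
step 3: stack=$ b e N f  input=f f f e b $  — match f
step 4: stack=$ b e N  input=f f e b $  — expand N → L C f
step 5: stack=$ b e f C L  input=f f e b $  — expand L → f
step 6: stack=$ b e f C f  input=f f e b $  — match f
Stack after step 6: $ b e f C (top = C).

C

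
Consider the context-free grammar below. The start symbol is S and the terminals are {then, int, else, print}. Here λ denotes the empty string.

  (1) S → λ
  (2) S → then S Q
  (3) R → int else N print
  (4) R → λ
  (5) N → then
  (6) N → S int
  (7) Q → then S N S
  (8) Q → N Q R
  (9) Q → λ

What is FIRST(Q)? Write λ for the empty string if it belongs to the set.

{λ, int, then}

FIRST(S): from S→λ we get {λ}; from S→then S Q we get {then}. So FIRST(S) = {λ, then}.
FIRST(R): from R→int else N print we get {int}; from R→λ we get {λ}. So FIRST(R) = {λ, int}.
FIRST(N): from N→then we get {then}; from N→S int we get {int, then}. So FIRST(N) = {int, then}.
FIRST(Q): from Q→then S N S we get {then}; from Q→N Q R we get {int, then}; from Q→λ we get {λ}. So FIRST(Q) = {λ, int, then}.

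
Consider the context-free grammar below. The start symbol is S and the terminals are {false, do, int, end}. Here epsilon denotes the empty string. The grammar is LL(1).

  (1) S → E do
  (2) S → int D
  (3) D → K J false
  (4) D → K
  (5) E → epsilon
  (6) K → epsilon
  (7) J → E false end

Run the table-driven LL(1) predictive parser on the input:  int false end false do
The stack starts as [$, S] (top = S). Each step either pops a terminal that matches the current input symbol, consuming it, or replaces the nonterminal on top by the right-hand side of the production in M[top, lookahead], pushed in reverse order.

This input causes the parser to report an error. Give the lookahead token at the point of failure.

      Stack                Input                     Action
   1  $ S                  int false end false do $  expand S → int D
   2  $ D int              int false end false do $  match int
   3  $ D                  false end false do $      expand D → K J false
   4  $ false J K          false end false do $      expand K → epsilon
   5  $ false J            false end false do $      expand J → E false end
   6  $ false end false E  false end false do $      expand E → epsilon
   7  $ false end false    false end false do $      match false
   8  $ false end          end false do $            match end
   9  $ false              false do $                match false
  10  $                    do $                      error: stack empty but input remains

do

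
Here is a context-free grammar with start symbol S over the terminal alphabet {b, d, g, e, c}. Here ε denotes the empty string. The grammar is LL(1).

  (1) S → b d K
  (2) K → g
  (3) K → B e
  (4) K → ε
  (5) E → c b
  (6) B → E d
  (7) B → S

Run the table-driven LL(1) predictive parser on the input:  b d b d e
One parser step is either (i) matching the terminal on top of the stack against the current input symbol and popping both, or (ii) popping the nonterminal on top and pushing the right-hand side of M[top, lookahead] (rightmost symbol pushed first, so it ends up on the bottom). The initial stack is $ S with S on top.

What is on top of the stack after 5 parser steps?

S

     Stack    Input        Action
  1  $ S      b d b d e $  expand S → b d K
  2  $ K d b  b d b d e $  match b
  3  $ K d    d b d e $    match d
  4  $ K      b d e $      expand K → B e
  5  $ e B    b d e $      expand B → S
Stack after step 5: $ e S (top = S).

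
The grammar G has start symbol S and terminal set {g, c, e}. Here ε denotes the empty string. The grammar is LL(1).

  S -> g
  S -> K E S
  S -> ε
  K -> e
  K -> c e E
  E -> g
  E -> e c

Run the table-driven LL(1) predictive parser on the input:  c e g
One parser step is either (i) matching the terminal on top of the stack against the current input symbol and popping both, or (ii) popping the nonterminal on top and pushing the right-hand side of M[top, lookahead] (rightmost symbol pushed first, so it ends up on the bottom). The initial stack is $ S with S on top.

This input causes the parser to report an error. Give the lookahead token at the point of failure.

step 1: stack=$ S  input=c e g $  — expand S -> K E S
step 2: stack=$ S E K  input=c e g $  — expand K -> c e E
step 3: stack=$ S E E e c  input=c e g $  — match c
step 4: stack=$ S E E e  input=e g $  — match e
step 5: stack=$ S E E  input=g $  — expand E -> g
step 6: stack=$ S E g  input=g $  — match g
step 7: stack=$ S E  input=$  — error: M[E, $] is empty

$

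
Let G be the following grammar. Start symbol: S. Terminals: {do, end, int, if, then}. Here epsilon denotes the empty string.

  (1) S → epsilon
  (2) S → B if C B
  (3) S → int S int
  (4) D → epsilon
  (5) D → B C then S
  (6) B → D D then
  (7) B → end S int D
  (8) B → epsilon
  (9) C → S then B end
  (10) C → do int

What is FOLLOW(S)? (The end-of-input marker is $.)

FIRST(S) = {epsilon, do, end, if, int, then}  (via B if C B)
FIRST(C) = {do, end, if, int, then}  (via S then B end)
FIRST(D) = {epsilon, do, end, if, int, then}  (via B C then S)
FIRST(B) = {epsilon, do, end, if, int, then}  (via D D then)
FOLLOW(S) includes $ since S is the start symbol.
FOLLOW(S): in S→int S int, S is followed by int with FIRST {int}; in D→B C then S, the suffix after S is empty, so FOLLOW(S) ⊇ FOLLOW(D) = {$, do, end, if, int, then}; in B→end S int D, S is followed by int D with FIRST {int}; in C→S then B end, S is followed by then B end with FIRST {then}. Thus FOLLOW(S) = {$, do, end, if, int, then}.
FOLLOW(B): in S→B if C B (occurrence 1), B is followed by if C B with FIRST {if}; in S→B if C B (occurrence 2), the suffix after B is empty, so FOLLOW(B) ⊇ FOLLOW(S) = {$, do, end, if, int, then}; in D→B C then S, B is followed by C then S with FIRST {do, end, if, int, then}; in C→S then B end, B is followed by end with FIRST {end}. Thus FOLLOW(B) = {$, do, end, if, int, then}.
FOLLOW(D): in B→D D then (occurrence 1), D is followed by D then with FIRST {do, end, if, int, then}; in B→D D then (occurrence 2), D is followed by then with FIRST {then}; in B→end S int D, the suffix after D is empty, so FOLLOW(D) ⊇ FOLLOW(B) = {$, do, end, if, int, then}. Thus FOLLOW(D) = {$, do, end, if, int, then}.
FOLLOW(C): in S→B if C B, C is followed by B with FIRST {epsilon, do, end, if, int, then}; in S→B if C B, the suffix after C is nullable, so FOLLOW(C) ⊇ FOLLOW(S) = {$, do, end, if, int, then}; in D→B C then S, C is followed by then S with FIRST {then}. Thus FOLLOW(C) = {$, do, end, if, int, then}.

{$, do, end, if, int, then}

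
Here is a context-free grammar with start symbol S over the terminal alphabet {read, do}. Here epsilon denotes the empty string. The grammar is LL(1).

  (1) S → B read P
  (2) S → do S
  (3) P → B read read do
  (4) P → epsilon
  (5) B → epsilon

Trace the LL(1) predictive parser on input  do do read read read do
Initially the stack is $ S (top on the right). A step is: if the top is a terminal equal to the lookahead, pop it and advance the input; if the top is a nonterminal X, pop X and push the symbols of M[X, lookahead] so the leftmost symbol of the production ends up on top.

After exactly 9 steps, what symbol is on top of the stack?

     Stack             Input                      Action
  1  $ S               do do read read read do $  expand S → do S
  2  $ S do            do do read read read do $  match do
  3  $ S               do read read read do $     expand S → do S
  4  $ S do            do read read read do $     match do
  5  $ S               read read read do $        expand S → B read P
  6  $ P read B        read read read do $        expand B → epsilon
  7  $ P read          read read read do $        match read
  8  $ P               read read do $             expand P → B read read do
  9  $ do read read B  read read do $             expand B → epsilon
Stack after step 9: $ do read read (top = read).

read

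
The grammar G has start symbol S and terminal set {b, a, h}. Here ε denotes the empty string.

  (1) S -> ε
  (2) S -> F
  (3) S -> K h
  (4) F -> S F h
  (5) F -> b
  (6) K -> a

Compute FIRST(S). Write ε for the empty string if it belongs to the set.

FIRST(K): from K->a we get {a}. So FIRST(K) = {a}.
FIRST(S): from S->ε we get {ε}; from S->F we get {a, b}; from S->K h we get {a}. So FIRST(S) = {ε, a, b}.
FIRST(F): from F->S F h we get {a, b}; from F->b we get {b}. So FIRST(F) = {a, b}.

{ε, a, b}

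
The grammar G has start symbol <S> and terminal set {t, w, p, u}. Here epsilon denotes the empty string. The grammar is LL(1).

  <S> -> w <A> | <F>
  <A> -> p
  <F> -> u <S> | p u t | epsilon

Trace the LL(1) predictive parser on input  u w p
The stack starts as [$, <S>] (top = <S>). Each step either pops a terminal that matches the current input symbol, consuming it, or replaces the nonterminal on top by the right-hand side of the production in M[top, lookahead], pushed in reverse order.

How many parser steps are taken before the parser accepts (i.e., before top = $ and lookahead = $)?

     Stack    Input    Action
  1  $ <S>    u w p $  expand <S> -> <F>
  2  $ <F>    u w p $  expand <F> -> u <S>
  3  $ <S> u  u w p $  match u
  4  $ <S>    w p $    expand <S> -> w <A>
  5  $ <A> w  w p $    match w
  6  $ <A>    p $      expand <A> -> p
  7  $ p      p $      match p
Accept reached after 7 steps.

7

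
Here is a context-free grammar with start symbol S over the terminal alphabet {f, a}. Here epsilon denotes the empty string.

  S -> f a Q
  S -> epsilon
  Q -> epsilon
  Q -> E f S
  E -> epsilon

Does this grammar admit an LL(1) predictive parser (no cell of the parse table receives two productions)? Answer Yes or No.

Yes

FIRST(S) = {epsilon, f}
FIRST(Q) = {epsilon, f}
FIRST(E) = {epsilon}
FOLLOW(S) = {$}
FOLLOW(Q) = {$}
FOLLOW(E) = {f}
Each cell of M receives at most one production.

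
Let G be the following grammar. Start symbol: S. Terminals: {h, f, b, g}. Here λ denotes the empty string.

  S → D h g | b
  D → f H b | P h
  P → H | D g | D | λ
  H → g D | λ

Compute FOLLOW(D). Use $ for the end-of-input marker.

FIRST(H) = {λ, g}
FIRST(S) = {b, f, g, h}  (via D h g)
FIRST(D) = {f, g, h}  (via P h)
FIRST(P) = {λ, f, g, h}  (via H, D g, D)
FOLLOW(S) includes $ since S is the start symbol.
FOLLOW(S): S appears on no right-hand side. Thus FOLLOW(S) = {$}.
FOLLOW(P): in D→P h, P is followed by h with FIRST {h}. Thus FOLLOW(P) = {h}.
FOLLOW(H): in D→f H b, H is followed by b with FIRST {b}; in P→H, the suffix after H is empty, so FOLLOW(H) ⊇ FOLLOW(P) = {h}. Thus FOLLOW(H) = {b, h}.
FOLLOW(D): in S→D h g, D is followed by h g with FIRST {h}; in P→D g, D is followed by g with FIRST {g}; in P→D, the suffix after D is empty, so FOLLOW(D) ⊇ FOLLOW(P) = {h}; in H→g D, the suffix after D is empty, so FOLLOW(D) ⊇ FOLLOW(H) = {b, h}. Thus FOLLOW(D) = {b, g, h}.

{b, g, h}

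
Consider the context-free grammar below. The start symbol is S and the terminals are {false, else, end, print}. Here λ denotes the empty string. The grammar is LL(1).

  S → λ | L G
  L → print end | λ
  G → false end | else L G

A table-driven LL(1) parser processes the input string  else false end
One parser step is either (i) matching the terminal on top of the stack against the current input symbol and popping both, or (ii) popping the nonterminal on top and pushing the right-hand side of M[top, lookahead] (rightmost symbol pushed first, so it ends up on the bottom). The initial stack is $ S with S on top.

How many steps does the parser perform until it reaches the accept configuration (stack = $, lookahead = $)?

8

step 1: stack=$ S  input=else false end $  — expand S → L G
step 2: stack=$ G L  input=else false end $  — expand L → λ
step 3: stack=$ G  input=else false end $  — expand G → else L G
step 4: stack=$ G L else  input=else false end $  — match else
step 5: stack=$ G L  input=false end $  — expand L → λ
step 6: stack=$ G  input=false end $  — expand G → false end
step 7: stack=$ end false  input=false end $  — match false
step 8: stack=$ end  input=end $  — match end
Accept reached after 8 steps.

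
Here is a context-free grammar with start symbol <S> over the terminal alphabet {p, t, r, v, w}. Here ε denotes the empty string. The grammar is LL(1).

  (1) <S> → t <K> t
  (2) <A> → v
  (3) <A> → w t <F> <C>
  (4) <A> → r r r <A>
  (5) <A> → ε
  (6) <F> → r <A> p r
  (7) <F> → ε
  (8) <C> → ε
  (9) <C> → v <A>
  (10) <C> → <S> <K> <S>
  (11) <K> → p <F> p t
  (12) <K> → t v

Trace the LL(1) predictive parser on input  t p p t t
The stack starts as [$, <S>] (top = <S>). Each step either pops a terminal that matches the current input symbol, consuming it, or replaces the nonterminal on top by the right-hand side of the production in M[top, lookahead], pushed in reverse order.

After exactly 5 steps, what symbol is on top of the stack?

step 1: stack=$ <S>  input=t p p t t $  — expand <S> → t <K> t
step 2: stack=$ t <K> t  input=t p p t t $  — match t
step 3: stack=$ t <K>  input=p p t t $  — expand <K> → p <F> p t
step 4: stack=$ t t p <F> p  input=p p t t $  — match p
step 5: stack=$ t t p <F>  input=p t t $  — expand <F> → ε
Stack after step 5: $ t t p (top = p).

p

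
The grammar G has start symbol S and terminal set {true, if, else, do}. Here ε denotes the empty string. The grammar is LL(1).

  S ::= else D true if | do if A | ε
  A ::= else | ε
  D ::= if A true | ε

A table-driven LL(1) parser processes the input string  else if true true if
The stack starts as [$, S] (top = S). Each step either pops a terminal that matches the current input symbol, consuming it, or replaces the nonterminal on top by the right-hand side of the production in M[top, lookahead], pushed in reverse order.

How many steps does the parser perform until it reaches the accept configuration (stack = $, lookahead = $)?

8

     Stack                Input                   Action
  1  $ S                  else if true true if $  expand S ::= else D true if
  2  $ if true D else     else if true true if $  match else
  3  $ if true D          if true true if $       expand D ::= if A true
  4  $ if true true A if  if true true if $       match if
  5  $ if true true A     true true if $          expand A ::= ε
  6  $ if true true       true true if $          match true
  7  $ if true            true if $               match true
  8  $ if                 if $                    match if
Accept reached after 8 steps.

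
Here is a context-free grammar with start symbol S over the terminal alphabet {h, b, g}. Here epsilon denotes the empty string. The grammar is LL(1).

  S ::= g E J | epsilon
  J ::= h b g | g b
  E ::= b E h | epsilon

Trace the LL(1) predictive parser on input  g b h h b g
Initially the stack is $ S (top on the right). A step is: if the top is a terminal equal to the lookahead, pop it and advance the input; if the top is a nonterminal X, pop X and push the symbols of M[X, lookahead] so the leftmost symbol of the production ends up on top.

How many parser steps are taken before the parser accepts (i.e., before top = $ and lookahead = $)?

      Stack      Input          Action
   1  $ S        g b h h b g $  expand S ::= g E J
   2  $ J E g    g b h h b g $  match g
   3  $ J E      b h h b g $    expand E ::= b E h
   4  $ J h E b  b h h b g $    match b
   5  $ J h E    h h b g $      expand E ::= epsilon
   6  $ J h      h h b g $      match h
   7  $ J        h b g $        expand J ::= h b g
   8  $ g b h    h b g $        match h
   9  $ g b      b g $          match b
  10  $ g        g $            match g
Accept reached after 10 steps.

10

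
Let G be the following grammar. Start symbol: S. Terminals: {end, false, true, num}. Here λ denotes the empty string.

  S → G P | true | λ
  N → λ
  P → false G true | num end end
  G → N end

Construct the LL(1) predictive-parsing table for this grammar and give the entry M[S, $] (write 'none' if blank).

FIRST(N) = {λ}
FIRST(P) = {false, num}
FIRST(G) = {end}  (via N end)
FIRST(S) = {λ, end, true}  (via G P)
FOLLOW(S) includes $ since S is the start symbol.
FOLLOW(S): S appears on no right-hand side. Thus FOLLOW(S) = {$}.
For S → G P: FIRST(G P) = {end}, so it goes in M[S, t] for t ∈ {end}.
For S → true: FIRST(true) = {true}, so it goes in M[S, t] for t ∈ {true}.
For S → λ: FIRST(λ) = {λ}, so it goes in M[S, t] for t ∈ {}; since λ ∈ FIRST, also for every t ∈ FOLLOW(S) = {$}.

S → λ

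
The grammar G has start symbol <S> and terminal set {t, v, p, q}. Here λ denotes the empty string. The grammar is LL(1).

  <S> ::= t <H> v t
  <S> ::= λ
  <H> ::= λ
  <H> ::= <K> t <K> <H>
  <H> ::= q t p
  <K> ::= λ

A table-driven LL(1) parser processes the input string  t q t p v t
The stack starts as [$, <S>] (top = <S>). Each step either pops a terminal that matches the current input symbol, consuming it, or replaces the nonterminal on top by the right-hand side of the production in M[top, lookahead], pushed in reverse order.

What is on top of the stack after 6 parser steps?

v

     Stack        Input          Action
  1  $ <S>        t q t p v t $  expand <S> ::= t <H> v t
  2  $ t v <H> t  t q t p v t $  match t
  3  $ t v <H>    q t p v t $    expand <H> ::= q t p
  4  $ t v p t q  q t p v t $    match q
  5  $ t v p t    t p v t $      match t
  6  $ t v p      p v t $        match p
Stack after step 6: $ t v (top = v).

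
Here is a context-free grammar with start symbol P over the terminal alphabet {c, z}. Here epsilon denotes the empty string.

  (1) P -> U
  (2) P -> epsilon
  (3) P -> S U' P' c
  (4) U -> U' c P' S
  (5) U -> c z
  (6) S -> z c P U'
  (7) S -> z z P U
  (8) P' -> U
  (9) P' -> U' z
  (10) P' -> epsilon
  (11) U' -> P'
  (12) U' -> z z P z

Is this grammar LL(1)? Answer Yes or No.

FIRST(P) = {epsilon, c, z}
FIRST(U) = {c, z}
FIRST(S) = {z}
FIRST(P') = {epsilon, c, z}
FIRST(U') = {epsilon, c, z}
FOLLOW(P) = {$, c, z}
FOLLOW(U) = {$, c, z}
FOLLOW(S) = {$, c, z}
FOLLOW(P') = {$, c, z}
FOLLOW(U') = {$, c, z}
Cell M[P, c] receives both P -> U and P -> epsilon — the grammar is not LL(1).

No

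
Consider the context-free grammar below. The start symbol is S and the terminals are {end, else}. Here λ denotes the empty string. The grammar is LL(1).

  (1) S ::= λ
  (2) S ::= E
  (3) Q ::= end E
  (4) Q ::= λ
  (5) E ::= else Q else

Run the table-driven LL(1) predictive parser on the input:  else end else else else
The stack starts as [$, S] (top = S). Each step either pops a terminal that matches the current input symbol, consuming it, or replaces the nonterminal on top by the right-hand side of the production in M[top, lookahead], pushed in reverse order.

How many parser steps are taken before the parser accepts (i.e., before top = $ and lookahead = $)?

10

      Stack               Input                      Action
   1  $ S                 else end else else else $  expand S ::= E
   2  $ E                 else end else else else $  expand E ::= else Q else
   3  $ else Q else       else end else else else $  match else
   4  $ else Q            end else else else $       expand Q ::= end E
   5  $ else E end        end else else else $       match end
   6  $ else E            else else else $           expand E ::= else Q else
   7  $ else else Q else  else else else $           match else
   8  $ else else Q       else else $                expand Q ::= λ
   9  $ else else         else else $                match else
  10  $ else              else $                     match else
Accept reached after 10 steps.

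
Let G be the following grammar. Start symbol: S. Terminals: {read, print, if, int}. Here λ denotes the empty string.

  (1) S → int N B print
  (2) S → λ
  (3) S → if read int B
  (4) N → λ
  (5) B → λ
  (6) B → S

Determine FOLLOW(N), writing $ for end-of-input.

FIRST(S): from S→int N B print we get {int}; from S→λ we get {λ}; from S→if read int B we get {if}. So FIRST(S) = {λ, if, int}.
FIRST(N): from N→λ we get {λ}. So FIRST(N) = {λ}.
FIRST(B): from B→λ we get {λ}; from B→S we get {λ, if, int}. So FIRST(B) = {λ, if, int}.
FOLLOW(S) includes $ since S is the start symbol.
FOLLOW(N): in S→int N B print, N is followed by B print with FIRST {if, int, print}. Thus FOLLOW(N) = {if, int, print}.
FOLLOW(S): in B→S, the suffix after S is empty, so FOLLOW(S) ⊇ FOLLOW(B) = {$, print}. Thus FOLLOW(S) = {$, print}.
FOLLOW(B): in S→int N B print, B is followed by print with FIRST {print}; in S→if read int B, the suffix after B is empty, so FOLLOW(B) ⊇ FOLLOW(S) = {$, print}. Thus FOLLOW(B) = {$, print}.

{if, int, print}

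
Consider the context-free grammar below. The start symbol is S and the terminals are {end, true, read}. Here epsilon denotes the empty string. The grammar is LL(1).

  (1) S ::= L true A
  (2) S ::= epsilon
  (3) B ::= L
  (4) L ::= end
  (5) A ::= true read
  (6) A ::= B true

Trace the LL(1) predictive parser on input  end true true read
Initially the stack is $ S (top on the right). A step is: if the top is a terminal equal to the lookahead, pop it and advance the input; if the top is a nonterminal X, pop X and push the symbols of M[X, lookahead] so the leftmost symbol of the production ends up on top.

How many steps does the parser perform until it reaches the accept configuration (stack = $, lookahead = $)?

7

step 1: stack=$ S  input=end true true read $  — expand S ::= L true A
step 2: stack=$ A true L  input=end true true read $  — expand L ::= end
step 3: stack=$ A true end  input=end true true read $  — match end
step 4: stack=$ A true  input=true true read $  — match true
step 5: stack=$ A  input=true read $  — expand A ::= true read
step 6: stack=$ read true  input=true read $  — match true
step 7: stack=$ read  input=read $  — match read
Accept reached after 7 steps.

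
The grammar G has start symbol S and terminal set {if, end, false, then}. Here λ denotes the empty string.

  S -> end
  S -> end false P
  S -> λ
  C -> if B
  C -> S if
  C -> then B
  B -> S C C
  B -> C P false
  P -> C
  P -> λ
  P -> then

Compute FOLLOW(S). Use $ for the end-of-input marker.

FIRST(S): from S->end we get {end}; from S->end false P we get {end}; from S->λ we get {λ}. So FIRST(S) = {λ, end}.
FIRST(C): from C->if B we get {if}; from C->S if we get {end, if}; from C->then B we get {then}. So FIRST(C) = {end, if, then}.
FIRST(B): from B->S C C we get {end, if, then}; from B->C P false we get {end, if, then}. So FIRST(B) = {end, if, then}.
FIRST(P): from P->C we get {end, if, then}; from P->λ we get {λ}; from P->then we get {then}. So FIRST(P) = {λ, end, if, then}.
FOLLOW(S) includes $ since S is the start symbol.
FOLLOW(S): in C->S if, S is followed by if with FIRST {if}; in B->S C C, S is followed by C C with FIRST {end, if, then}. Thus FOLLOW(S) = {$, end, if, then}.
FOLLOW(P): in S->end false P, the suffix after P is empty, so FOLLOW(P) ⊇ FOLLOW(S) = {$, end, if, then}; in B->C P false, P is followed by false with FIRST {false}. Thus FOLLOW(P) = {$, end, false, if, then}.
FOLLOW(C): in B->S C C (occurrence 1), C is followed by C with FIRST {end, if, then}; in B->S C C (occurrence 2), the suffix after C is empty, so FOLLOW(C) ⊇ FOLLOW(B) = {$, end, false, if, then}; in B->C P false, C is followed by P false with FIRST {end, false, if, then}; in P->C, the suffix after C is empty, so FOLLOW(C) ⊇ FOLLOW(P) = {$, end, false, if, then}. Thus FOLLOW(C) = {$, end, false, if, then}.
FOLLOW(B): in C->if B, the suffix after B is empty, so FOLLOW(B) ⊇ FOLLOW(C) = {$, end, false, if, then}; in C->then B, the suffix after B is empty, so FOLLOW(B) ⊇ FOLLOW(C) = {$, end, false, if, then}. Thus FOLLOW(B) = {$, end, false, if, then}.

{$, end, if, then}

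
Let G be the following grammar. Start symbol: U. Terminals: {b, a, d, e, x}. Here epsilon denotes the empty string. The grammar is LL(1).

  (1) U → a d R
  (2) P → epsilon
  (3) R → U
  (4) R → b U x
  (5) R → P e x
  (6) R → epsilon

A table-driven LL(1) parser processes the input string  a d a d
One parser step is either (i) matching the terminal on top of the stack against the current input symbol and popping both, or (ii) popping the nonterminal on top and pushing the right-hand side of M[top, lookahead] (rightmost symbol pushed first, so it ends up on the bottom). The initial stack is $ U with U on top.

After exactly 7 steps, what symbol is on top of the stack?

step 1: stack=$ U  input=a d a d $  — expand U → a d R
step 2: stack=$ R d a  input=a d a d $  — match a
step 3: stack=$ R d  input=d a d $  — match d
step 4: stack=$ R  input=a d $  — expand R → U
step 5: stack=$ U  input=a d $  — expand U → a d R
step 6: stack=$ R d a  input=a d $  — match a
step 7: stack=$ R d  input=d $  — match d
Stack after step 7: $ R (top = R).

R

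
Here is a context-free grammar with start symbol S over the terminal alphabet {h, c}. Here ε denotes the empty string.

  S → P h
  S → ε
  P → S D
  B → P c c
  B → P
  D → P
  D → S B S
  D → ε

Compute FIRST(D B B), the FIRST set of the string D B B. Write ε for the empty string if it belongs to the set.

FIRST(S) = {ε, c, h}  (via P h)
FIRST(P) = {ε, c, h}  (via S D)
FIRST(B) = {ε, c, h}  (via P c c, P)
FIRST(D) = {ε, c, h}  (via P, S B S)
FIRST(D B B): take FIRST of each symbol in turn, carrying on past any symbol whose FIRST contains ε; result {ε, c, h}.

{ε, c, h}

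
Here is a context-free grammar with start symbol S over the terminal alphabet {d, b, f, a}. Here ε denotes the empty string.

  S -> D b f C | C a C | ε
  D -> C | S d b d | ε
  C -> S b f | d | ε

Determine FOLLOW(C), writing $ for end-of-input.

{$, a, b, d}

FIRST(S): from S->D b f C we get {a, b, d}; from S->C a C we get {a, b, d}; from S->ε we get {ε}. So FIRST(S) = {ε, a, b, d}.
FIRST(C): from C->S b f we get {a, b, d}; from C->d we get {d}; from C->ε we get {ε}. So FIRST(C) = {ε, a, b, d}.
FIRST(D): from D->C we get {ε, a, b, d}; from D->S d b d we get {a, b, d}; from D->ε we get {ε}. So FIRST(D) = {ε, a, b, d}.
FOLLOW(S) includes $ since S is the start symbol.
FOLLOW(S): in D->S d b d, S is followed by d b d with FIRST {d}; in C->S b f, S is followed by b f with FIRST {b}. Thus FOLLOW(S) = {$, b, d}.
FOLLOW(D): in S->D b f C, D is followed by b f C with FIRST {b}. Thus FOLLOW(D) = {b}.
FOLLOW(C): in S->D b f C, the suffix after C is empty, so FOLLOW(C) ⊇ FOLLOW(S) = {$, b, d}; in S->C a C (occurrence 1), C is followed by a C with FIRST {a}; in S->C a C (occurrence 2), the suffix after C is empty, so FOLLOW(C) ⊇ FOLLOW(S) = {$, b, d}; in D->C, the suffix after C is empty, so FOLLOW(C) ⊇ FOLLOW(D) = {b}. Thus FOLLOW(C) = {$, a, b, d}.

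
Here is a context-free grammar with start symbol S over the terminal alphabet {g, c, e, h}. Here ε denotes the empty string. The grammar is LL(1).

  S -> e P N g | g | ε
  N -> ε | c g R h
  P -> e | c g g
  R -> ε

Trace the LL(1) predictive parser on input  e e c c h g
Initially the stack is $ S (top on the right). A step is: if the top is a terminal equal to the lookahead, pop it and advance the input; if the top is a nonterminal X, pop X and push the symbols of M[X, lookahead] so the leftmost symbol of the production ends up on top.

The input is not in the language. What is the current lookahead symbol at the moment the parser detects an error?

c

     Stack        Input          Action
  1  $ S          e e c c h g $  expand S -> e P N g
  2  $ g N P e    e e c c h g $  match e
  3  $ g N P      e c c h g $    expand P -> e
  4  $ g N e      e c c h g $    match e
  5  $ g N        c c h g $      expand N -> c g R h
  6  $ g h R g c  c c h g $      match c
  7  $ g h R g    c h g $        error: top is terminal g but lookahead is c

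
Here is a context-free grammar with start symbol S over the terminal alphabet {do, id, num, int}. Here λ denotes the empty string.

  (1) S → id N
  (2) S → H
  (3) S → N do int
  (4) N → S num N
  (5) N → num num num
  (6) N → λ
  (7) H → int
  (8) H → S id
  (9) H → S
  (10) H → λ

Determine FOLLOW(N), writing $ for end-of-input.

{$, do, id, num}

FIRST(S) = {λ, do, id, int, num}  (via H, N do int)
FIRST(N) = {λ, do, id, int, num}  (via S num N)
FIRST(H) = {λ, do, id, int, num}  (via S id, S)
FOLLOW(S) includes $ since S is the start symbol.
FOLLOW(S): in N→S num N, S is followed by num N with FIRST {num}; in H→S id, S is followed by id with FIRST {id}; in H→S, the suffix after S is empty, so FOLLOW(S) ⊇ FOLLOW(H) = {$, id, num}. Thus FOLLOW(S) = {$, id, num}.
FOLLOW(N): in S→id N, the suffix after N is empty, so FOLLOW(N) ⊇ FOLLOW(S) = {$, id, num}; in S→N do int, N is followed by do int with FIRST {do}; in N→S num N, the suffix after N is empty (adds nothing new). Thus FOLLOW(N) = {$, do, id, num}.
FOLLOW(H): in S→H, the suffix after H is empty, so FOLLOW(H) ⊇ FOLLOW(S) = {$, id, num}. Thus FOLLOW(H) = {$, id, num}.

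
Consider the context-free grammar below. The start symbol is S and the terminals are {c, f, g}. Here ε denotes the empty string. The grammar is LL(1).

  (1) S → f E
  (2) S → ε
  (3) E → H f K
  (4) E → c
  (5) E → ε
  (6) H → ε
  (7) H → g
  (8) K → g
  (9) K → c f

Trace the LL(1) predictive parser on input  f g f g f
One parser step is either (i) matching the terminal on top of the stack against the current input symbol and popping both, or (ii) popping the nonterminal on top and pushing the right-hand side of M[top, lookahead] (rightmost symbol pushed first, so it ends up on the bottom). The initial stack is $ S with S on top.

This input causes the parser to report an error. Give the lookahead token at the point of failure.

f

step 1: stack=$ S  input=f g f g f $  — expand S → f E
step 2: stack=$ E f  input=f g f g f $  — match f
step 3: stack=$ E  input=g f g f $  — expand E → H f K
step 4: stack=$ K f H  input=g f g f $  — expand H → g
step 5: stack=$ K f g  input=g f g f $  — match g
step 6: stack=$ K f  input=f g f $  — match f
step 7: stack=$ K  input=g f $  — expand K → g
step 8: stack=$ g  input=g f $  — match g
step 9: stack=$  input=f $  — error: stack empty but input remains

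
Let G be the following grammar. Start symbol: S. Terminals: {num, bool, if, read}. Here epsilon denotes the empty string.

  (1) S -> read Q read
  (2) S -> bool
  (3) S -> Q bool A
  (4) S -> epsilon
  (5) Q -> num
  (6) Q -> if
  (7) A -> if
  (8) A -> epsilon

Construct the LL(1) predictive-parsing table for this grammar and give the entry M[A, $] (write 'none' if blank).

A -> epsilon

FIRST(Q): from Q->num we get {num}; from Q->if we get {if}. So FIRST(Q) = {if, num}.
FIRST(A): from A->if we get {if}; from A->epsilon we get {epsilon}. So FIRST(A) = {epsilon, if}.
FIRST(S): from S->read Q read we get {read}; from S->bool we get {bool}; from S->Q bool A we get {if, num}; from S->epsilon we get {epsilon}. So FIRST(S) = {epsilon, bool, if, num, read}.
FOLLOW(S) includes $ since S is the start symbol.
FOLLOW(S): S appears on no right-hand side. Thus FOLLOW(S) = {$}.
FOLLOW(A): in S->Q bool A, the suffix after A is empty, so FOLLOW(A) ⊇ FOLLOW(S) = {$}. Thus FOLLOW(A) = {$}.
For A -> if: FIRST(if) = {if}, so it goes in M[A, t] for t ∈ {if}.
For A -> epsilon: FIRST(epsilon) = {epsilon}, so it goes in M[A, t] for t ∈ {}; since epsilon ∈ FIRST, also for every t ∈ FOLLOW(A) = {$}.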